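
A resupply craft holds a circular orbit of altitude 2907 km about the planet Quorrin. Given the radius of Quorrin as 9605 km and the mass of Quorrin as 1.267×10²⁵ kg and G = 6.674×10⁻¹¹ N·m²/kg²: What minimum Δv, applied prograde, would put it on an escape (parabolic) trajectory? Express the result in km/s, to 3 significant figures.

μ = GM = 6.674×10⁻¹¹ × 1.267×10²⁵ = 8.456×10¹⁴ m³/s².
r = 9605 + 2907 = 12512 km = 1.2512×10⁷ m.
Circular speed v_c = √(μ/r) = 8221 m/s.
Escape speed v_esc = √(2μ/r) = √2 × v_c = 11630 m/s.
Δv = v_esc − v_c = 3405 m/s = 3.405 km/s.

Δv ≈ 3.41 km/s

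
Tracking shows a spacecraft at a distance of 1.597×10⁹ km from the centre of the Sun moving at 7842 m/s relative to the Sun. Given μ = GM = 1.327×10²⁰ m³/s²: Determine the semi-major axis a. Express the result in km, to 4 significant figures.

r = 1.597×10¹² m.
Vis-viva rearranged: 1/a = 2/r − v²/μ = 1.252×10⁻¹² − 4.634×10⁻¹³ = 7.889×10⁻¹³ m⁻¹.
a = 1.268×10¹² m = 1.2676×10⁹ km.

a ≈ 1.268×10⁹ km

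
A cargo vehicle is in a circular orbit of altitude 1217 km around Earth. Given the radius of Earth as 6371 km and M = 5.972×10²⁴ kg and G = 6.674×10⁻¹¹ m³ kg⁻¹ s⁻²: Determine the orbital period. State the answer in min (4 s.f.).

T ≈ 109.6 min

μ = GM = 6.674×10⁻¹¹ × 5.972×10²⁴ = 3.986×10¹⁴ m³/s².
r = 6371 + 1217 = 7588.0 km = 7.5880×10⁶ m.
Kepler's third law: T = 2π√(r³/μ) = 2π√((7.588×10⁶)³ / 3.986×10¹⁴).
r³/μ = 1.096×10⁶ s², so T = 2π × 1.047×10³ = 6.578×10³ s.
Converting: 6.578×10³ s ÷ 60.00 = 109.6 min.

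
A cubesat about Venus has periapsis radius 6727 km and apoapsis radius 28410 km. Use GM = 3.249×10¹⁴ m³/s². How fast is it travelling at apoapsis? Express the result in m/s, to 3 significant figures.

Semi-major axis a = (r_p + r_a)/2 = 17568 km = 1.757×10⁷ m.
Vis-viva: v² = μ(2/r − 1/a) = 3.249×10¹⁴ × (7.040×10⁻⁸ − 5.692×10⁻⁸) = 4.379×10⁶ m²/s².
v = 2093 m/s.

v ≈ 2090 m/s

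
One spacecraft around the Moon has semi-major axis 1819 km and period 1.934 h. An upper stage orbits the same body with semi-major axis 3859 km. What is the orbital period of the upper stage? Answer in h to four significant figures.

T₂ ≈ 5.976 h

Kepler's third law: T² ∝ a³, so T₂ = T₁ (a₂/a₁)^(3/2).
a₂/a₁ = 2.121, (a₂/a₁)^(3/2) = 3.090.
T₂ = 1.934 × 3.090 = 5.976 h.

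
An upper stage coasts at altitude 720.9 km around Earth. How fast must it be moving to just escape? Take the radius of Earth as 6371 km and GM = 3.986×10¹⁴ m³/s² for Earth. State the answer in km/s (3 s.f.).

r = 6371 + 720.9 = 7091.9 km = 7.0919×10⁶ m.
Escape speed v_esc = √(2μ/r) = √(2 × 3.986×10¹⁴ / 7.092×10⁶) = √(1.124×10⁸) = 10600 m/s.
= 10.60 km/s.

v_esc ≈ 10.6 km/s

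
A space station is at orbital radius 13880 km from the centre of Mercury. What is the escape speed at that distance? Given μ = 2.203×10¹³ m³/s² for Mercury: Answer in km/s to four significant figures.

v_esc ≈ 1.782 km/s

r = 13880 km = 1.388×10⁷ m.
Escape speed v_esc = √(2μ/r) = √(2 × 2.203×10¹³ / 1.388×10⁷) = √(3.174×10⁶) = 1782 m/s.
= 1.782 km/s.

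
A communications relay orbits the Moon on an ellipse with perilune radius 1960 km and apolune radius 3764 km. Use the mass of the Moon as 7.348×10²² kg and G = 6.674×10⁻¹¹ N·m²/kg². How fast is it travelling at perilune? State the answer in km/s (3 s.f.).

v ≈ 1.81 km/s

μ = GM = 6.674×10⁻¹¹ × 7.348×10²² = 4.904×10¹² m³/s².
Semi-major axis a = (r_p + r_a)/2 = 2862.0 km = 2.862×10⁶ m.
Vis-viva: v² = μ(2/r − 1/a) = 4.904×10¹² × (1.020×10⁻⁶ − 3.494×10⁻⁷) = 3.291×10⁶ m²/s².
v = 1814 m/s = 1.814 km/s.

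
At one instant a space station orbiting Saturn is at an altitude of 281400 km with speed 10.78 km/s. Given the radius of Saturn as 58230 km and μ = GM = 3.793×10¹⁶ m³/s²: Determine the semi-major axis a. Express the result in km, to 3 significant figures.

a ≈ 3.54×10⁵ km

r = 58230 + 281400 = 3.3963×10⁵ km = 3.396×10⁸ m.
Vis-viva rearranged: 1/a = 2/r − v²/μ = 5.889×10⁻⁹ − 3.064×10⁻⁹ = 2.825×10⁻⁹ m⁻¹.
a = 3.540×10⁸ m = 3.5398×10⁵ km.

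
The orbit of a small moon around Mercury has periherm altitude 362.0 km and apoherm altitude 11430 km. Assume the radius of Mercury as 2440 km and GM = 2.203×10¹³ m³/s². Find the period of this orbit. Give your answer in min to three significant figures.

T ≈ 537 min

r_p = 2440 + 362.0 = 2802.0 km = 2.8020×10⁶ m.
r_a = 2440 + 11430 = 13870 km = 1.3870×10⁷ m.
Semi-major axis a = (r_p + r_a)/2 = (2802.0 + 13870)/2 = 8336.0 km = 8.336×10⁶ m.
By Kepler's third law T = 2π√(a³/μ) = 2π × 5.128×10³ = 3.222×10⁴ s.
= 537.0 min.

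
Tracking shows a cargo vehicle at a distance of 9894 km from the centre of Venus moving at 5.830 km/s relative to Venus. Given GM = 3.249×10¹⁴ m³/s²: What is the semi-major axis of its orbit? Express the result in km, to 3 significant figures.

r = 9.894×10⁶ m.
Specific orbital energy ε = v²/2 − μ/r = (5830)²/2 − 3.249×10¹⁴/9.894×10⁶ = -1.584×10⁷ J/kg.
Since ε = −μ/(2a), a = −μ/(2ε) = 1.025×10⁷ m = 10253 km.

a ≈ 10300 km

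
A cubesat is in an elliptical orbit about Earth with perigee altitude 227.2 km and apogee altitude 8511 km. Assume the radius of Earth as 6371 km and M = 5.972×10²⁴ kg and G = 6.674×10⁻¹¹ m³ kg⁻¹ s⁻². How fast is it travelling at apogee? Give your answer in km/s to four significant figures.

μ = GM = 6.674×10⁻¹¹ × 5.972×10²⁴ = 3.986×10¹⁴ m³/s².
r_p = 6371 + 227.2 = 6598.2 km = 6.5982×10⁶ m.
r_a = 6371 + 8511 = 14882 km = 1.4882×10⁷ m.
Semi-major axis a = (r_p + r_a)/2 = 10740 km = 1.074×10⁷ m.
Vis-viva: v² = μ(2/r − 1/a) = 3.986×10¹⁴ × (1.344×10⁻⁷ − 9.311×10⁻⁸) = 1.645×10⁷ m²/s².
v = 4056 m/s = 4.056 km/s.

v ≈ 4.056 km/s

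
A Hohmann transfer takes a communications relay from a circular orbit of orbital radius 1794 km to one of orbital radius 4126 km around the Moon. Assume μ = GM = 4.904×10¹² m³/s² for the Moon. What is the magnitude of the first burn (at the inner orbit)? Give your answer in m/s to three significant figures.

Δv ≈ 299 m/s

r₁ = 1794 km = 1.794×10⁶ m.
r₂ = 4126 km = 4.126×10⁶ m.
Transfer ellipse a_t = (r₁ + r₂)/2 = 2.960×10⁶ m.
At r₁: circular v_c1 = √(μ/r₁) = 1653 m/s; transfer-perilune v_p = √[μ(2/r₁ − 1/a_t)] = 1952 m/s.
Δv₁ = v_p − v_c1 = 298.7 m/s.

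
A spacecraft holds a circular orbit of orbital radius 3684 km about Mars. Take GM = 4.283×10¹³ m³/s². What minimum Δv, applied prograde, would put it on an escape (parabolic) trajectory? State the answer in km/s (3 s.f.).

Δv ≈ 1.41 km/s

r = 3684 km = 3.684×10⁶ m.
Circular speed v_c = √(μ/r) = 3410 m/s.
Escape speed v_esc = √(2μ/r) = √2 × v_c = 4822 m/s.
Δv = v_esc − v_c = 1412 m/s = 1.412 km/s.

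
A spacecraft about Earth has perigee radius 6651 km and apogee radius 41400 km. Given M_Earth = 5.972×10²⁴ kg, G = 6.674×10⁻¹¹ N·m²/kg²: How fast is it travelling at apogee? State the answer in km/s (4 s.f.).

μ = GM = 6.674×10⁻¹¹ × 5.972×10²⁴ = 3.986×10¹⁴ m³/s².
Semi-major axis a = (r_p + r_a)/2 = 24026 km = 2.403×10⁷ m.
Vis-viva: v² = μ(2/r − 1/a) = 3.986×10¹⁴ × (4.831×10⁻⁸ − 4.162×10⁻⁸) = 2.665×10⁶ m²/s².
v = 1633 m/s = 1.633 km/s.

v ≈ 1.633 km/s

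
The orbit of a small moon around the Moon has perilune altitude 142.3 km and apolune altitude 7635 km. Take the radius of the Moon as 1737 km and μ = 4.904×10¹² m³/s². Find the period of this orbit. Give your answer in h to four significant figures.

r_p = 1737 + 142.3 = 1879.3 km = 1.8793×10⁶ m.
r_a = 1737 + 7635 = 9372.0 km = 9.3720×10⁶ m.
Semi-major axis a = (r_p + r_a)/2 = (1879.3 + 9372.0)/2 = 5625.6 km = 5.626×10⁶ m.
By Kepler's third law T = 2π√(a³/μ) = 2π × 6.025×10³ = 3.786×10⁴ s.
= 10.52 h.

T ≈ 10.52 h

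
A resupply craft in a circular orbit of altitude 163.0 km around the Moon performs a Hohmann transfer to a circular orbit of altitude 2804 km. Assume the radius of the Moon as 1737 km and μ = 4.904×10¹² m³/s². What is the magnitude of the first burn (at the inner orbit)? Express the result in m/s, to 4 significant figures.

r₁ = 1737 + 163.0 = 1900.0 km = 1.9000×10⁶ m.
r₂ = 1737 + 2804 = 4541.0 km = 4.5410×10⁶ m.
Transfer ellipse a_t = (r₁ + r₂)/2 = 3.220×10⁶ m.
At r₁: circular v_c1 = √(μ/r₁) = 1607 m/s; transfer-perilune v_p = √[μ(2/r₁ − 1/a_t)] = 1908 m/s.
Δv₁ = v_p − v_c1 = 301.1 m/s.

Δv ≈ 301.1 m/s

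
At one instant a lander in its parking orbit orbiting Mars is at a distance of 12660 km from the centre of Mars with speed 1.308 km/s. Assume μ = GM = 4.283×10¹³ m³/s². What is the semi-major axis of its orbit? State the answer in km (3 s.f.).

r = 1.266×10⁷ m.
Vis-viva rearranged: 1/a = 2/r − v²/μ = 1.580×10⁻⁷ − 3.995×10⁻⁸ = 1.180×10⁻⁷ m⁻¹.
a = 8.472×10⁶ m = 8472.2 km.

a ≈ 8470 km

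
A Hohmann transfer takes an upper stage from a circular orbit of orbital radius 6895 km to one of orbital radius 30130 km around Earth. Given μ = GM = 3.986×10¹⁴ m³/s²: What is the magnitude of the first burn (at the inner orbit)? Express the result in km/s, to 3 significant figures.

r₁ = 6895 km = 6.895×10⁶ m.
r₂ = 30130 km = 3.013×10⁷ m.
Transfer ellipse a_t = (r₁ + r₂)/2 = 1.851×10⁷ m.
At r₁: circular v_c1 = √(μ/r₁) = 7603 m/s; transfer-perigee v_p = √[μ(2/r₁ − 1/a_t)] = 9700 m/s.
Δv₁ = v_p − v_c1 = 2097 m/s.
= 2.097 km/s.

Δv ≈ 2.10 km/s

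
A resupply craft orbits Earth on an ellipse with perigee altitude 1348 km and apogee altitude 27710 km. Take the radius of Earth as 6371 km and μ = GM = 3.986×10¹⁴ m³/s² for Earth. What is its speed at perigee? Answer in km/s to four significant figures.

v ≈ 9.176 km/s

r_p = 6371 + 1348 = 7719.0 km = 7.7190×10⁶ m.
r_a = 6371 + 27710 = 34081 km = 3.4081×10⁷ m.
Semi-major axis a = (r_p + r_a)/2 = 20900 km = 2.090×10⁷ m.
Vis-viva: v² = μ(2/r − 1/a) = 3.986×10¹⁴ × (2.591×10⁻⁷ − 4.785×10⁻⁸) = 8.421×10⁷ m²/s².
v = 9176 m/s = 9.176 km/s.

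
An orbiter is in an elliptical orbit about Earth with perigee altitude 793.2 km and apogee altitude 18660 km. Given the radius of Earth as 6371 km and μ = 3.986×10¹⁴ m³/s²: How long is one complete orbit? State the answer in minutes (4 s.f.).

r_p = 6371 + 793.2 = 7164.2 km = 7.1642×10⁶ m.
r_a = 6371 + 18660 = 25031 km = 2.5031×10⁷ m.
Semi-major axis a = (r_p + r_a)/2 = (7164.2 + 25031)/2 = 16098 km = 1.610×10⁷ m.
By Kepler's third law T = 2π√(a³/μ) = 2π × 3.235×10³ = 2.033×10⁴ s.
= 338.8 minutes.

T ≈ 338.8 minutes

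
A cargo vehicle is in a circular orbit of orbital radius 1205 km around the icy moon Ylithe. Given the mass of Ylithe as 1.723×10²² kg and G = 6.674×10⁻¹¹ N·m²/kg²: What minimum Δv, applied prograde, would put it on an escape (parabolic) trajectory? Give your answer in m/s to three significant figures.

μ = GM = 6.674×10⁻¹¹ × 1.723×10²² = 1.150×10¹² m³/s².
r = 1205 km = 1.205×10⁶ m.
Circular speed v_c = √(μ/r) = 976.9 m/s.
Escape speed v_esc = √(2μ/r) = √2 × v_c = 1382 m/s.
Δv = v_esc − v_c = 404.6 m/s.

Δv ≈ 405 m/s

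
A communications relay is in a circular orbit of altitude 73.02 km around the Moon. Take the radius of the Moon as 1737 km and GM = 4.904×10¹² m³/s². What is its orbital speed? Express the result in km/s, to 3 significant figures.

v ≈ 1.65 km/s

r = 1737 + 73.02 = 1810.0 km = 1.8100×10⁶ m.
For a circular orbit v = √(μ/r) = √(4.904×10¹² / 1.810×10⁶) = √(2.709×10⁶) = 1646 m/s.
That is 1.646 km/s.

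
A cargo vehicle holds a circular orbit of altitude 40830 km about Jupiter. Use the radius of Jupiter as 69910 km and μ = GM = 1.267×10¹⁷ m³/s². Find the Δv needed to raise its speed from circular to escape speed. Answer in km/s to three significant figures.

Δv ≈ 14.0 km/s

r = 69910 + 40830 = 110740 km = 1.1074×10⁸ m.
Circular speed v_c = √(μ/r) = 33820 m/s.
Escape speed v_esc = √(2μ/r) = √2 × v_c = 47840 m/s.
Δv = v_esc − v_c = 14010 m/s = 14.01 km/s.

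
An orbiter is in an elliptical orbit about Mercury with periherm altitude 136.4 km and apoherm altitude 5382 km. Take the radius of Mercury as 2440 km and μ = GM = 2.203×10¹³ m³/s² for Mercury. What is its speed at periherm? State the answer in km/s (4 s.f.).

r_p = 2440 + 136.4 = 2576.4 km = 2.5764×10⁶ m.
r_a = 2440 + 5382 = 7822.0 km = 7.8220×10⁶ m.
Semi-major axis a = (r_p + r_a)/2 = 5199.2 km = 5.199×10⁶ m.
Vis-viva: v² = μ(2/r − 1/a) = 2.203×10¹³ × (7.763×10⁻⁷ − 1.923×10⁻⁷) = 1.286×10⁷ m²/s².
v = 3587 m/s = 3.587 km/s.

v ≈ 3.587 km/s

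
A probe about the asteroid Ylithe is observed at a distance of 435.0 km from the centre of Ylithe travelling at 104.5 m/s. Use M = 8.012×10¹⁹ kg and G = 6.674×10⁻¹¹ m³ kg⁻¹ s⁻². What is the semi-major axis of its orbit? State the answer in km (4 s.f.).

a ≈ 391.3 km

μ = GM = 6.674×10⁻¹¹ × 8.012×10¹⁹ = 5.347×10⁹ m³/s².
r = 4.350×10⁵ m.
Vis-viva rearranged: 1/a = 2/r − v²/μ = 4.598×10⁻⁶ − 2.042×10⁻⁶ = 2.555×10⁻⁶ m⁻¹.
a = 3.913×10⁵ m = 391.32 km.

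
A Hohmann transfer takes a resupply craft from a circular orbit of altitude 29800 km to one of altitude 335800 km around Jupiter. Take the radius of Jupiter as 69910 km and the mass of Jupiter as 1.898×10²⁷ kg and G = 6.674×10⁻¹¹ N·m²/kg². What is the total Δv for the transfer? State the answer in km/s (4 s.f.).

Δv_total ≈ 16.09 km/s

μ = GM = 6.674×10⁻¹¹ × 1.898×10²⁷ = 1.267×10¹⁷ m³/s².
r₁ = 69910 + 29800 = 99710 km = 9.9710×10⁷ m.
r₂ = 69910 + 335800 = 405710 km = 4.0571×10⁸ m.
Transfer ellipse a_t = (r₁ + r₂)/2 = 2.527×10⁸ m.
At r₁: circular v_c1 = √(μ/r₁) = 35640 m/s; transfer-perijove v_p = √[μ(2/r₁ − 1/a_t)] = 45160 m/s.
Δv₁ = v_p − v_c1 = 9519 m/s.
At r₂: circular v_c2 = √(μ/r₂) = 17670 m/s; transfer-apojove v_a = √[μ(2/r₂ − 1/a_t)] = 11100 m/s.
Δv₂ = v_c2 − v_a = 6571 m/s.
Total Δv = Δv₁ + Δv₂ = 16090 m/s = 16.09 km/s.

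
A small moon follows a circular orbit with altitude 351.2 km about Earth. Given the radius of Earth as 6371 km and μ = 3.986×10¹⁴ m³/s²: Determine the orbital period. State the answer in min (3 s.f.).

T ≈ 91.4 min

r = 6371 + 351.2 = 6722.2 km = 6.7222×10⁶ m.
Kepler's third law: T = 2π√(r³/μ) = 2π√((6.722×10⁶)³ / 3.986×10¹⁴).
r³/μ = 7.621×10⁵ s², so T = 2π × 8.730×10² = 5.485×10³ s.
Converting: 5.485×10³ s ÷ 60.00 = 91.42 min.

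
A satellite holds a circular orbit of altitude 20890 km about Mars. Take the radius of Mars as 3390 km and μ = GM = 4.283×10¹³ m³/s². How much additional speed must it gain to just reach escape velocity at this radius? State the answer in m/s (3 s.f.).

r = 3390 + 20890 = 24280 km = 2.4280×10⁷ m.
Circular speed v_c = √(μ/r) = 1328 m/s.
Escape speed v_esc = √(2μ/r) = √2 × v_c = 1878 m/s.
Δv = v_esc − v_c = 550.1 m/s.

Δv ≈ 550 m/s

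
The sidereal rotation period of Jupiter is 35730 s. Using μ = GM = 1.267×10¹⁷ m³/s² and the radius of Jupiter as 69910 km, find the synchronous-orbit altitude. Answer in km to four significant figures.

A synchronous orbit has period T, so by Kepler's third law a = (μT²/4π²)^(1/3).
μT²/4π² = 1.267×10¹⁷ × (3.573×10⁴)² / 39.48 = 4.097×10²⁴ m³.
a = 1.600×10⁸ m = 1.6002×10⁵ km.
Altitude h = a − R = 1.6002×10⁵ − 69910 = 90105 km.

h_sync ≈ 90110 km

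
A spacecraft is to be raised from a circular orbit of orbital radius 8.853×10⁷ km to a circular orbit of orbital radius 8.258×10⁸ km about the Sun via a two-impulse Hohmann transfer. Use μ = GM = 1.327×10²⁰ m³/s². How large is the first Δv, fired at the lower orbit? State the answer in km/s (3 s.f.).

r₁ = 8.853×10⁷ km = 8.853×10¹⁰ m.
r₂ = 8.258×10⁸ km = 8.258×10¹¹ m.
Transfer ellipse a_t = (r₁ + r₂)/2 = 4.572×10¹¹ m.
At r₁: circular v_c1 = √(μ/r₁) = 38720 m/s; transfer-perihelion v_p = √[μ(2/r₁ − 1/a_t)] = 52030 m/s.
Δv₁ = v_p − v_c1 = 13320 m/s.
= 13.32 km/s.

Δv ≈ 13.3 km/s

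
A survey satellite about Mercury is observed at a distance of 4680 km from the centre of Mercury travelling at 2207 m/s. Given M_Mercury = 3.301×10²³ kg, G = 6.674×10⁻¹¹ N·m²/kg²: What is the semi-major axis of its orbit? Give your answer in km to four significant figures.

μ = GM = 6.674×10⁻¹¹ × 3.301×10²³ = 2.203×10¹³ m³/s².
r = 4.680×10⁶ m.
Specific orbital energy ε = v²/2 − μ/r = (2207)²/2 − 2.203×10¹³/4.680×10⁶ = -2.272×10⁶ J/kg.
Since ε = −μ/(2a), a = −μ/(2ε) = 4.848×10⁶ m = 4848.3 km.

a ≈ 4848 km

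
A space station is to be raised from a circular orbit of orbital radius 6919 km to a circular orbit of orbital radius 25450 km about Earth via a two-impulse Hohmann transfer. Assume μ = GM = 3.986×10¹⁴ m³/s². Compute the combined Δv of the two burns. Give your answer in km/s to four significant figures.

r₁ = 6919 km = 6.919×10⁶ m.
r₂ = 25450 km = 2.545×10⁷ m.
Transfer ellipse a_t = (r₁ + r₂)/2 = 1.618×10⁷ m.
At r₁: circular v_c1 = √(μ/r₁) = 7590 m/s; transfer-perigee v_p = √[μ(2/r₁ − 1/a_t)] = 9518 m/s.
Δv₁ = v_p − v_c1 = 1928 m/s.
At r₂: circular v_c2 = √(μ/r₂) = 3958 m/s; transfer-apogee v_a = √[μ(2/r₂ − 1/a_t)] = 2588 m/s.
Δv₂ = v_c2 − v_a = 1370 m/s.
Total Δv = Δv₁ + Δv₂ = 3298 m/s = 3.298 km/s.

Δv_total ≈ 3.298 km/s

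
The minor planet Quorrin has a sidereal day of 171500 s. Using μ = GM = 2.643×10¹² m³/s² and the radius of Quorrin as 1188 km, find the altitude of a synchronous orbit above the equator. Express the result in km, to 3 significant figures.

A synchronous orbit has period T, so by Kepler's third law a = (μT²/4π²)^(1/3).
μT²/4π² = 2.643×10¹² × (1.715×10⁵)² / 39.48 = 1.969×10²¹ m³.
a = 1.253×10⁷ m = 12534 km.
Altitude h = a − R = 12534 − 1188 = 11346 km.

h_sync ≈ 11300 km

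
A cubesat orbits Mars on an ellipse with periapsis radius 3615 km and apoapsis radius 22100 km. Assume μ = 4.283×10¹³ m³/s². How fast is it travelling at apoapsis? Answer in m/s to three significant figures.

v ≈ 738 m/s

Semi-major axis a = (r_p + r_a)/2 = 12858 km = 1.286×10⁷ m.
Vis-viva: v² = μ(2/r − 1/a) = 4.283×10¹³ × (9.050×10⁻⁸ − 7.778×10⁻⁸) = 5.449×10⁵ m²/s².
v = 738.2 m/s.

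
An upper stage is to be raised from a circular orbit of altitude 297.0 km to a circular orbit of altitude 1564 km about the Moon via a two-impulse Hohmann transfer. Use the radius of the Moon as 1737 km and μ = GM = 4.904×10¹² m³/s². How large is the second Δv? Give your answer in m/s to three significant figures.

Δv ≈ 155 m/s

r₁ = 1737 + 297.0 = 2034.0 km = 2.0340×10⁶ m.
r₂ = 1737 + 1564 = 3301.0 km = 3.3010×10⁶ m.
Transfer ellipse a_t = (r₁ + r₂)/2 = 2.668×10⁶ m.
At r₁: circular v_c1 = √(μ/r₁) = 1553 m/s; transfer-perilune v_p = √[μ(2/r₁ − 1/a_t)] = 1727 m/s.
At r₂: circular v_c2 = √(μ/r₂) = 1219 m/s; transfer-apolune v_a = √[μ(2/r₂ − 1/a_t)] = 1064 m/s.
Δv₂ = v_c2 − v_a = 154.5 m/s.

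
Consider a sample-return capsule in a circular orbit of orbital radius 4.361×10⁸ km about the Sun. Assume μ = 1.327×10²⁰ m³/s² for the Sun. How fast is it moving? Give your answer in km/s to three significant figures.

r = 4.361×10⁸ km = 4.361×10¹¹ m.
For a circular orbit v = √(μ/r) = √(1.327×10²⁰ / 4.361×10¹¹) = √(3.043×10⁸) = 17440 m/s.
That is 17.44 km/s.

v ≈ 17.4 km/s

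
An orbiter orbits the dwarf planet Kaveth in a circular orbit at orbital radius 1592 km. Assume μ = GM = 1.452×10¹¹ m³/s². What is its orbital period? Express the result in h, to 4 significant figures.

T ≈ 9.200 h

r = 1592 km = 1.592×10⁶ m.
Kepler's third law: T = 2π√(r³/μ) = 2π√((1.592×10⁶)³ / 1.452×10¹¹).
r³/μ = 2.779×10⁷ s², so T = 2π × 5.271×10³ = 3.312×10⁴ s.
Converting: 3.312×10⁴ s ÷ 3600 = 9.200 h.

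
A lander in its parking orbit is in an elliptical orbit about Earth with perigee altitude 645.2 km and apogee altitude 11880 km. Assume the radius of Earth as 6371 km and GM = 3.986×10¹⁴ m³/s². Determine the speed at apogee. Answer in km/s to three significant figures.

v ≈ 3.48 km/s

r_p = 6371 + 645.2 = 7016.2 km = 7.0162×10⁶ m.
r_a = 6371 + 11880 = 18251 km = 1.8251×10⁷ m.
Semi-major axis a = (r_p + r_a)/2 = 12634 km = 1.263×10⁷ m.
Vis-viva: v² = μ(2/r − 1/a) = 3.986×10¹⁴ × (1.096×10⁻⁷ − 7.915×10⁻⁸) = 1.213×10⁷ m²/s².
v = 3483 m/s = 3.483 km/s.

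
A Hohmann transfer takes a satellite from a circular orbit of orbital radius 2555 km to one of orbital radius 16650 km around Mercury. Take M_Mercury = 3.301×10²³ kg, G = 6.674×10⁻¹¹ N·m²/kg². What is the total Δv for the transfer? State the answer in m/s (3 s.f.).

μ = GM = 6.674×10⁻¹¹ × 3.301×10²³ = 2.203×10¹³ m³/s².
r₁ = 2555 km = 2.555×10⁶ m.
r₂ = 16650 km = 1.665×10⁷ m.
Transfer ellipse a_t = (r₁ + r₂)/2 = 9.602×10⁶ m.
At r₁: circular v_c1 = √(μ/r₁) = 2936 m/s; transfer-periherm v_p = √[μ(2/r₁ − 1/a_t)] = 3867 m/s.
Δv₁ = v_p − v_c1 = 930.2 m/s.
At r₂: circular v_c2 = √(μ/r₂) = 1150 m/s; transfer-apoherm v_a = √[μ(2/r₂ − 1/a_t)] = 593.4 m/s.
Δv₂ = v_c2 − v_a = 556.9 m/s.
Total Δv = Δv₁ + Δv₂ = 1487 m/s.

Δv_total ≈ 1490 m/s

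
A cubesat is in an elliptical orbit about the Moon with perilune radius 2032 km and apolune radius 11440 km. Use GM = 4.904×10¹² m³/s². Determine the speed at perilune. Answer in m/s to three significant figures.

v ≈ 2020 m/s

Semi-major axis a = (r_p + r_a)/2 = 6736.0 km = 6.736×10⁶ m.
Vis-viva: v² = μ(2/r − 1/a) = 4.904×10¹² × (9.843×10⁻⁷ − 1.485×10⁻⁷) = 4.099×10⁶ m²/s².
v = 2025 m/s.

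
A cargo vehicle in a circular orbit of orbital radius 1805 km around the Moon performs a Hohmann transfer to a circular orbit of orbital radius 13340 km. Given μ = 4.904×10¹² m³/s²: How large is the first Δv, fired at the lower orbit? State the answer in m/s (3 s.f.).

r₁ = 1805 km = 1.805×10⁶ m.
r₂ = 13340 km = 1.334×10⁷ m.
Transfer ellipse a_t = (r₁ + r₂)/2 = 7.572×10⁶ m.
At r₁: circular v_c1 = √(μ/r₁) = 1648 m/s; transfer-perilune v_p = √[μ(2/r₁ − 1/a_t)] = 2188 m/s.
Δv₁ = v_p − v_c1 = 539.4 m/s.

Δv ≈ 539 m/s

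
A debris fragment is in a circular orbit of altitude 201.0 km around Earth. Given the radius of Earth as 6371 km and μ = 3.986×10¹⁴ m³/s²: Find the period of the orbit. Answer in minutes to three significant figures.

r = 6371 + 201.0 = 6572.0 km = 6.5720×10⁶ m.
Kepler's third law: T = 2π√(r³/μ) = 2π√((6.572×10⁶)³ / 3.986×10¹⁴).
r³/μ = 7.121×10⁵ s², so T = 2π × 8.439×10² = 5.302×10³ s.
Converting: 5.302×10³ s ÷ 60.00 = 88.37 minutes.

T ≈ 88.4 minutes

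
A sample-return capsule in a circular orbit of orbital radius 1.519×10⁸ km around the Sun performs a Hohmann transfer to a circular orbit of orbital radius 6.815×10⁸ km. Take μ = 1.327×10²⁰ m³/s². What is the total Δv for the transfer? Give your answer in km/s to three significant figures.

r₁ = 1.519×10⁸ km = 1.519×10¹¹ m.
r₂ = 6.815×10⁸ km = 6.815×10¹¹ m.
Transfer ellipse a_t = (r₁ + r₂)/2 = 4.167×10¹¹ m.
At r₁: circular v_c1 = √(μ/r₁) = 29560 m/s; transfer-perihelion v_p = √[μ(2/r₁ − 1/a_t)] = 37800 m/s.
Δv₁ = v_p − v_c1 = 8242 m/s.
At r₂: circular v_c2 = √(μ/r₂) = 13950 m/s; transfer-aphelion v_a = √[μ(2/r₂ − 1/a_t)] = 8425 m/s.
Δv₂ = v_c2 − v_a = 5529 m/s.
Total Δv = Δv₁ + Δv₂ = 13770 m/s = 13.77 km/s.

Δv_total ≈ 13.8 km/s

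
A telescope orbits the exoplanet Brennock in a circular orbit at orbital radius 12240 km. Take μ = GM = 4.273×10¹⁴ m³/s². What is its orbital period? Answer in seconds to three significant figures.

r = 12240 km = 1.224×10⁷ m.
Kepler's third law: T = 2π√(r³/μ) = 2π√((1.224×10⁷)³ / 4.273×10¹⁴).
r³/μ = 4.292×10⁶ s², so T = 2π × 2.072×10³ = 1.302×10⁴ s.

T ≈ 13000 seconds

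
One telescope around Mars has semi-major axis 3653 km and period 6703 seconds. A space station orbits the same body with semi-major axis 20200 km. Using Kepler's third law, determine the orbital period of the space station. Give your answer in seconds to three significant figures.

Kepler's third law: T² ∝ a³, so T₂ = T₁ (a₂/a₁)^(3/2).
a₂/a₁ = 5.530, (a₂/a₁)^(3/2) = 13.00.
T₂ = 6703 × 13.00 = 87160 seconds.

T₂ ≈ 87200 seconds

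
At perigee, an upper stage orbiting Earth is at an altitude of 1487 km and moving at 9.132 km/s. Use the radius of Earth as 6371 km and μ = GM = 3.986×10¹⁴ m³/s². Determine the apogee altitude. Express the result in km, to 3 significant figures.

r_p = 6371 + 1487 = 7858.0 km = 7.858×10⁶ m.
Specific energy ε = v²/2 − μ/r = -9.029×10⁶ J/kg, so a = −μ/(2ε) = 2.207×10⁷ m.
The apsides satisfy r_p + r_a = 2a, so the apogee radius is 2a − r_p = 3.629×10⁷ m = 36290 km.
Apogee altitude = 36290 − 6371 = 29919 km.

apogee altitude ≈ 29900 km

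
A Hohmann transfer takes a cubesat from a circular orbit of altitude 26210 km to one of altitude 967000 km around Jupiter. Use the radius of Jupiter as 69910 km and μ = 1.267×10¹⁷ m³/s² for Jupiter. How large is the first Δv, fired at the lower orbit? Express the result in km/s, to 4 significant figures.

r₁ = 69910 + 26210 = 96120 km = 9.6120×10⁷ m.
r₂ = 69910 + 967000 = 1036900 km = 1.0369×10⁹ m.
Transfer ellipse a_t = (r₁ + r₂)/2 = 5.665×10⁸ m.
At r₁: circular v_c1 = √(μ/r₁) = 36310 m/s; transfer-perijove v_p = √[μ(2/r₁ − 1/a_t)] = 49120 m/s.
Δv₁ = v_p − v_c1 = 12810 m/s.
= 12.81 km/s.

Δv ≈ 12.81 km/s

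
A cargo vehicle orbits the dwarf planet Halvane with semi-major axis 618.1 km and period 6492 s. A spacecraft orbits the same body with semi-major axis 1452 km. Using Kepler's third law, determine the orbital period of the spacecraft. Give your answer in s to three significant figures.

T₂ ≈ 23400 s

Kepler's third law: T² ∝ a³, so T₂ = T₁ (a₂/a₁)^(3/2).
a₂/a₁ = 2.349, (a₂/a₁)^(3/2) = 3.600.
T₂ = 6492 × 3.600 = 23370 s.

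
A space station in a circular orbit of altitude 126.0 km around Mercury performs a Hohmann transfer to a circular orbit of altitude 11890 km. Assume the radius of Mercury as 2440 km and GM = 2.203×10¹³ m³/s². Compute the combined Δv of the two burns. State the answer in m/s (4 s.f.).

r₁ = 2440 + 126.0 = 2566.0 km = 2.5660×10⁶ m.
r₂ = 2440 + 11890 = 14330 km = 1.4330×10⁷ m.
Transfer ellipse a_t = (r₁ + r₂)/2 = 8.448×10⁶ m.
At r₁: circular v_c1 = √(μ/r₁) = 2930 m/s; transfer-periherm v_p = √[μ(2/r₁ − 1/a_t)] = 3816 m/s.
Δv₁ = v_p − v_c1 = 886.1 m/s.
At r₂: circular v_c2 = √(μ/r₂) = 1240 m/s; transfer-apoherm v_a = √[μ(2/r₂ − 1/a_t)] = 683.3 m/s.
Δv₂ = v_c2 − v_a = 556.6 m/s.
Total Δv = Δv₁ + Δv₂ = 1443 m/s.

Δv_total ≈ 1443 m/s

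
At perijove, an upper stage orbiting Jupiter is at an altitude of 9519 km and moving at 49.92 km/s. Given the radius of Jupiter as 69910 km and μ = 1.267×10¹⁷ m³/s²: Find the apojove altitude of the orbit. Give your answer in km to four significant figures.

apojove altitude ≈ 2.136×10⁵ km

r_p = 69910 + 9519 = 79429 km = 7.943×10⁷ m.
Specific energy ε = v²/2 − μ/r = -3.491×10⁸ J/kg, so a = −μ/(2ε) = 1.814×10⁸ m.
The apsides satisfy r_p + r_a = 2a, so the apojove radius is 2a − r_p = 2.835×10⁸ m = 2.8347×10⁵ km.
Apojove altitude = 2.8347×10⁵ − 69910 = 2.1356×10⁵ km.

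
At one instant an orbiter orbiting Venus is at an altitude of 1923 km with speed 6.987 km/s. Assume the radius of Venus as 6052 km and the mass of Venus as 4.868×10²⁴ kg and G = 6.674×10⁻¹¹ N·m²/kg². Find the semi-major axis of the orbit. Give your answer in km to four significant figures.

a ≈ 9948 km

μ = GM = 6.674×10⁻¹¹ × 4.868×10²⁴ = 3.249×10¹⁴ m³/s².
r = 6052 + 1923 = 7975.0 km = 7.975×10⁶ m.
Specific orbital energy ε = v²/2 − μ/r = (6987)²/2 − 3.249×10¹⁴/7.975×10⁶ = -1.633×10⁷ J/kg.
Since ε = −μ/(2a), a = −μ/(2ε) = 9.948×10⁶ m = 9947.9 km.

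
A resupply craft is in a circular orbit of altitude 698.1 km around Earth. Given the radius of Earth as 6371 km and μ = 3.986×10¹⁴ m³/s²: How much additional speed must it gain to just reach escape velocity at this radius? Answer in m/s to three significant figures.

Δv ≈ 3110 m/s

r = 6371 + 698.1 = 7069.1 km = 7.0691×10⁶ m.
Circular speed v_c = √(μ/r) = 7509 m/s.
Escape speed v_esc = √(2μ/r) = √2 × v_c = 10620 m/s.
Δv = v_esc − v_c = 3110 m/s.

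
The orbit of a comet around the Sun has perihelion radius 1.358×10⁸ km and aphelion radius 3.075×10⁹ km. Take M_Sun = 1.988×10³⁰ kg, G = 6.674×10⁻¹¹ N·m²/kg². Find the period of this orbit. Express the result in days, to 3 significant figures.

T ≈ 12800 days

μ = GM = 6.674×10⁻¹¹ × 1.988×10³⁰ = 1.327×10²⁰ m³/s².
Semi-major axis a = (r_p + r_a)/2 = (1.3580×10⁸ + 3.0750×10⁹)/2 = 1.6054×10⁹ km = 1.605×10¹² m.
By Kepler's third law T = 2π√(a³/μ) = 2π × 1.766×10⁸ = 1.110×10⁹ s.
= 12840 days.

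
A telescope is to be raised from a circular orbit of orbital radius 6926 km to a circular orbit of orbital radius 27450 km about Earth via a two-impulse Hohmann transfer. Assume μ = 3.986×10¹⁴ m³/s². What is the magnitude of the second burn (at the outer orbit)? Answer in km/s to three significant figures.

Δv ≈ 1.39 km/s

r₁ = 6926 km = 6.926×10⁶ m.
r₂ = 27450 km = 2.745×10⁷ m.
Transfer ellipse a_t = (r₁ + r₂)/2 = 1.719×10⁷ m.
At r₁: circular v_c1 = √(μ/r₁) = 7586 m/s; transfer-perigee v_p = √[μ(2/r₁ − 1/a_t)] = 9587 m/s.
At r₂: circular v_c2 = √(μ/r₂) = 3811 m/s; transfer-apogee v_a = √[μ(2/r₂ − 1/a_t)] = 2419 m/s.
Δv₂ = v_c2 − v_a = 1392 m/s.
= 1.392 km/s.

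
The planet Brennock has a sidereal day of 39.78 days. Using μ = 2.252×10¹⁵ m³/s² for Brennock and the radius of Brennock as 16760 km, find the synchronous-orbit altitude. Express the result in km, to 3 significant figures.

h_sync ≈ 8.60×10⁵ km

T = 39.78 days = 3.437×10⁶ s.
A synchronous orbit has period T, so by Kepler's third law a = (μT²/4π²)^(1/3).
μT²/4π² = 2.252×10¹⁵ × (3.437×10⁶)² / 39.48 = 6.739×10²⁶ m³.
a = 8.767×10⁸ m = 8.7671×10⁵ km.
Altitude h = a − R = 8.7671×10⁵ − 16760 = 8.5995×10⁵ km.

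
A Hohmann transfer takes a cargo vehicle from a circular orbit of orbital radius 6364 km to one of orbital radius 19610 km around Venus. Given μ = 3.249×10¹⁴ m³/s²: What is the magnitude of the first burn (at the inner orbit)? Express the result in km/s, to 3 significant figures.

r₁ = 6364 km = 6.364×10⁶ m.
r₂ = 19610 km = 1.961×10⁷ m.
Transfer ellipse a_t = (r₁ + r₂)/2 = 1.299×10⁷ m.
At r₁: circular v_c1 = √(μ/r₁) = 7145 m/s; transfer-periapsis v_p = √[μ(2/r₁ − 1/a_t)] = 8780 m/s.
Δv₁ = v_p − v_c1 = 1635 m/s.
= 1.635 km/s.

Δv ≈ 1.63 km/s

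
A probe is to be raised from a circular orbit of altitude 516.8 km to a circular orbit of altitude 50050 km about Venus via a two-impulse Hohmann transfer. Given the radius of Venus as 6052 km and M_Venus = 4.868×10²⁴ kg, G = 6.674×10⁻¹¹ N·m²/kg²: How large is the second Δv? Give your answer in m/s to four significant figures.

Δv ≈ 1305 m/s

μ = GM = 6.674×10⁻¹¹ × 4.868×10²⁴ = 3.249×10¹⁴ m³/s².
r₁ = 6052 + 516.8 = 6568.8 km = 6.5688×10⁶ m.
r₂ = 6052 + 50050 = 56102 km = 5.6102×10⁷ m.
Transfer ellipse a_t = (r₁ + r₂)/2 = 3.134×10⁷ m.
At r₁: circular v_c1 = √(μ/r₁) = 7033 m/s; transfer-periapsis v_p = √[μ(2/r₁ − 1/a_t)] = 9410 m/s.
At r₂: circular v_c2 = √(μ/r₂) = 2406 m/s; transfer-apoapsis v_a = √[μ(2/r₂ − 1/a_t)] = 1102 m/s.
Δv₂ = v_c2 − v_a = 1305 m/s.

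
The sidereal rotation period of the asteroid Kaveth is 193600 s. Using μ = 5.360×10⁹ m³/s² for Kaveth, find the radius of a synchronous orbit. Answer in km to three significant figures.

r_sync ≈ 1720 km

A synchronous orbit has period T, so by Kepler's third law a = (μT²/4π²)^(1/3).
μT²/4π² = 5.360×10⁹ × (1.936×10⁵)² / 39.48 = 5.089×10¹⁸ m³.
a = 1.720×10⁶ m = 1720.0 km.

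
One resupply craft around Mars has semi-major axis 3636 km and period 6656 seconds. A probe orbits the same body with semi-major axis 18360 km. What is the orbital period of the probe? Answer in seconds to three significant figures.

Kepler's third law: T² ∝ a³, so T₂ = T₁ (a₂/a₁)^(3/2).
a₂/a₁ = 5.050, (a₂/a₁)^(3/2) = 11.35.
T₂ = 6656 × 11.35 = 75520 seconds.

T₂ ≈ 75500 seconds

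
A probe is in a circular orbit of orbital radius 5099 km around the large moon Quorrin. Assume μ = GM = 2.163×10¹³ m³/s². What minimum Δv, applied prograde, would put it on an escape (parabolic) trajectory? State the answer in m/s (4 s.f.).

Δv ≈ 853.1 m/s

r = 5099 km = 5.099×10⁶ m.
Circular speed v_c = √(μ/r) = 2060 m/s.
Escape speed v_esc = √(2μ/r) = √2 × v_c = 2913 m/s.
Δv = v_esc − v_c = 853.1 m/s.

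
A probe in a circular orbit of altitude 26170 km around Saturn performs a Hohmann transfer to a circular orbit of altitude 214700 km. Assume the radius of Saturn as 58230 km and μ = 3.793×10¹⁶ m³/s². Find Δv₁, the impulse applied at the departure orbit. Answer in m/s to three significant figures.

Δv ≈ 5000 m/s

r₁ = 58230 + 26170 = 84400 km = 8.4400×10⁷ m.
r₂ = 58230 + 214700 = 272930 km = 2.7293×10⁸ m.
Transfer ellipse a_t = (r₁ + r₂)/2 = 1.787×10⁸ m.
At r₁: circular v_c1 = √(μ/r₁) = 21200 m/s; transfer-perikrone v_p = √[μ(2/r₁ − 1/a_t)] = 26200 m/s.
Δv₁ = v_p − v_c1 = 5002 m/s.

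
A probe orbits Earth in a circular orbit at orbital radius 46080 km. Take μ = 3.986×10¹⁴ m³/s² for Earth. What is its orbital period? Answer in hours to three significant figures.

r = 46080 km = 4.608×10⁷ m.
Kepler's third law: T = 2π√(r³/μ) = 2π√((4.608×10⁷)³ / 3.986×10¹⁴).
r³/μ = 2.455×10⁸ s², so T = 2π × 1.567×10⁴ = 9.844×10⁴ s.
Converting: 9.844×10⁴ s ÷ 3600 = 27.34 hours.

T ≈ 27.3 hours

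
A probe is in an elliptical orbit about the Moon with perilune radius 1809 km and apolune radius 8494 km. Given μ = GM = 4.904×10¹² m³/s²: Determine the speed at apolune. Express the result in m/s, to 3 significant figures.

Semi-major axis a = (r_p + r_a)/2 = 5151.5 km = 5.152×10⁶ m.
Vis-viva: v² = μ(2/r − 1/a) = 4.904×10¹² × (2.355×10⁻⁷ − 1.941×10⁻⁷) = 2.027×10⁵ m²/s².
v = 450.3 m/s.

v ≈ 450 m/s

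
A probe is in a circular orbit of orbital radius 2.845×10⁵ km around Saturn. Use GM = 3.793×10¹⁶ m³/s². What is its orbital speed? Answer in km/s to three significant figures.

r = 2.845×10⁵ km = 2.845×10⁸ m.
For a circular orbit v = √(μ/r) = √(3.793×10¹⁶ / 2.845×10⁸) = √(1.333×10⁸) = 11550 m/s.
That is 11.55 km/s.

v ≈ 11.5 km/s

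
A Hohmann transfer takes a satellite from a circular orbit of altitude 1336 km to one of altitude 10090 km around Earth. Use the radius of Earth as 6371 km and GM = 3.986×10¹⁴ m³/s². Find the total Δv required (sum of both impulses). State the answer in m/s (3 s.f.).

Δv_total ≈ 2190 m/s

r₁ = 6371 + 1336 = 7707.0 km = 7.7070×10⁶ m.
r₂ = 6371 + 10090 = 16461 km = 1.6461×10⁷ m.
Transfer ellipse a_t = (r₁ + r₂)/2 = 1.208×10⁷ m.
At r₁: circular v_c1 = √(μ/r₁) = 7192 m/s; transfer-perigee v_p = √[μ(2/r₁ − 1/a_t)] = 8394 m/s.
Δv₁ = v_p − v_c1 = 1202 m/s.
At r₂: circular v_c2 = √(μ/r₂) = 4921 m/s; transfer-apogee v_a = √[μ(2/r₂ − 1/a_t)] = 3930 m/s.
Δv₂ = v_c2 − v_a = 991.0 m/s.
Total Δv = Δv₁ + Δv₂ = 2193 m/s.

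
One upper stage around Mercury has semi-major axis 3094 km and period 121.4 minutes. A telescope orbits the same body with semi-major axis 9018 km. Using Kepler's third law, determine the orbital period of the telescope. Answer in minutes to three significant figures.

Kepler's third law: T² ∝ a³, so T₂ = T₁ (a₂/a₁)^(3/2).
a₂/a₁ = 2.915, (a₂/a₁)^(3/2) = 4.976.
T₂ = 121.4 × 4.976 = 604.1 minutes.

T₂ ≈ 604 minutes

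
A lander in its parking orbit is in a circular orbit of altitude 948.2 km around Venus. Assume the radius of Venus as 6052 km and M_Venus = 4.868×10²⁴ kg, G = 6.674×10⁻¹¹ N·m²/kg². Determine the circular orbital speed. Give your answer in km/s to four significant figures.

μ = GM = 6.674×10⁻¹¹ × 4.868×10²⁴ = 3.249×10¹⁴ m³/s².
r = 6052 + 948.2 = 7000.2 km = 7.0002×10⁶ m.
For a circular orbit v = √(μ/r) = √(3.249×10¹⁴ / 7.000×10⁶) = √(4.641×10⁷) = 6813 m/s.
That is 6.813 km/s.

v ≈ 6.813 km/s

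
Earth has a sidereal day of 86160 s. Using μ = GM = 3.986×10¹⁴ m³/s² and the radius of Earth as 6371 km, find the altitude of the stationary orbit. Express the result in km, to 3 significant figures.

h_sync ≈ 35800 km

A synchronous orbit has period T, so by Kepler's third law a = (μT²/4π²)^(1/3).
μT²/4π² = 3.986×10¹⁴ × (8.616×10⁴)² / 39.48 = 7.495×10²² m³.
a = 4.216×10⁷ m = 42163 km.
Altitude h = a − R = 42163 − 6371 = 35792 km.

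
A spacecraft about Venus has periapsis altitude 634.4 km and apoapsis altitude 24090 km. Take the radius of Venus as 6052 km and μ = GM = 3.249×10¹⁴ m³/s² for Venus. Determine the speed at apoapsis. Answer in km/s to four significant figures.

r_p = 6052 + 634.4 = 6686.4 km = 6.6864×10⁶ m.
r_a = 6052 + 24090 = 30142 km = 3.0142×10⁷ m.
Semi-major axis a = (r_p + r_a)/2 = 18414 km = 1.841×10⁷ m.
Vis-viva: v² = μ(2/r − 1/a) = 3.249×10¹⁴ × (6.635×10⁻⁸ − 5.431×10⁻⁸) = 3.914×10⁶ m²/s².
v = 1978 m/s = 1.978 km/s.

v ≈ 1.978 km/s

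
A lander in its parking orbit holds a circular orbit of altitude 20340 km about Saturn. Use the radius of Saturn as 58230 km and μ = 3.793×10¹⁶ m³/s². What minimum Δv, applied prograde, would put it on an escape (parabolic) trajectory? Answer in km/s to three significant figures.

r = 58230 + 20340 = 78570 km = 7.8570×10⁷ m.
Circular speed v_c = √(μ/r) = 21970 m/s.
Escape speed v_esc = √(2μ/r) = √2 × v_c = 31070 m/s.
Δv = v_esc − v_c = 9101 m/s = 9.101 km/s.

Δv ≈ 9.10 km/s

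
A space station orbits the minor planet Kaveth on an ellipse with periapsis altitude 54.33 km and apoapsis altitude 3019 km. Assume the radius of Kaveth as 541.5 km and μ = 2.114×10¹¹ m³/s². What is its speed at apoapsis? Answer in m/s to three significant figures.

v ≈ 130 m/s

r_p = 541.5 + 54.33 = 595.83 km = 5.9583×10⁵ m.
r_a = 541.5 + 3019 = 3560.5 km = 3.5605×10⁶ m.
Semi-major axis a = (r_p + r_a)/2 = 2078.2 km = 2.078×10⁶ m.
Vis-viva: v² = μ(2/r − 1/a) = 2.114×10¹¹ × (5.617×10⁻⁷ − 4.812×10⁻⁷) = 1.702×10⁴ m²/s².
v = 130.5 m/s.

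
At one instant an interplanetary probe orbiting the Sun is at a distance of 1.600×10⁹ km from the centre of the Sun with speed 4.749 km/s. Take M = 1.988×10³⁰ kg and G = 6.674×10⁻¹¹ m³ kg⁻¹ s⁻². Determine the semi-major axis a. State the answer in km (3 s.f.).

a ≈ 9.26×10⁸ km

μ = GM = 6.674×10⁻¹¹ × 1.988×10³⁰ = 1.327×10²⁰ m³/s².
r = 1.600×10¹² m.
Specific orbital energy ε = v²/2 − μ/r = (4749)²/2 − 1.327×10²⁰/1.600×10¹² = -7.165×10⁷ J/kg.
Since ε = −μ/(2a), a = −μ/(2ε) = 9.259×10¹¹ m = 9.2591×10⁸ km.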